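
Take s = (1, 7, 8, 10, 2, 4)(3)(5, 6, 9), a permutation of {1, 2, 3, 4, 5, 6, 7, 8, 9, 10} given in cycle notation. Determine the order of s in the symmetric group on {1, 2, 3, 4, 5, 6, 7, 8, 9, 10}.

6

The disjoint cycles have lengths 6, 3, 1.
Since disjoint cycles commute, ord(s) = lcm(6, 3) = 6.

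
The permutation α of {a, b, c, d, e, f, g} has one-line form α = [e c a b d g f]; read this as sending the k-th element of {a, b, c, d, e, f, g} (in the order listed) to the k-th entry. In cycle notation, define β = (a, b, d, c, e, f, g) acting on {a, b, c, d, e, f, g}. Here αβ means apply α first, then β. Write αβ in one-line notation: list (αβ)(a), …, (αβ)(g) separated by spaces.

(αβ)(x) = β(α(x)). Computing each image: β(α(a)) = β(e) = f, β(α(b)) = β(c) = e, β(α(c)) = β(a) = b, β(α(d)) = β(b) = d, β(α(e)) = β(d) = c, β(α(f)) = β(g) = a, β(α(g)) = β(f) = g.
Hence αβ = [f e b d c a g].

f e b d c a g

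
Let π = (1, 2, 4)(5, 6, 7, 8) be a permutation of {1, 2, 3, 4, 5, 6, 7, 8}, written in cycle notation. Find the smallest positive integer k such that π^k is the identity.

The disjoint cycles have lengths 4, 3, 1.
The order of π is the least common multiple of its cycle lengths: lcm(4, 3) = 12.

12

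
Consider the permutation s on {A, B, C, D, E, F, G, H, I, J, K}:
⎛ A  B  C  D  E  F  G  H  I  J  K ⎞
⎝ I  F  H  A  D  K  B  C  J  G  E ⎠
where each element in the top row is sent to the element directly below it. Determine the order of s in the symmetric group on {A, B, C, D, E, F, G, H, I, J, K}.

18

Decomposing into disjoint cycles gives cycle lengths 9, 2.
The order is lcm(9, 2) = 18.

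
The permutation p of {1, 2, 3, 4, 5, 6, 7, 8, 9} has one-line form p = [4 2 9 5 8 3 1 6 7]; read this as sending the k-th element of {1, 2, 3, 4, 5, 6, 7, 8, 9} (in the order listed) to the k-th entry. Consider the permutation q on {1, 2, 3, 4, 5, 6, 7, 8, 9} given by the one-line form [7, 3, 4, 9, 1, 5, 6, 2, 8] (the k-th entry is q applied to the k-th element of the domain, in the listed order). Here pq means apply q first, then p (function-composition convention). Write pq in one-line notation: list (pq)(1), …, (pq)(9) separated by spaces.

Chase each element through q then p: 1 → 7 → 1; 2 → 3 → 9; 3 → 4 → 5; 4 → 9 → 7; 5 → 1 → 4; 6 → 5 → 8; 7 → 6 → 3; 8 → 2 → 2; 9 → 8 → 6.
Collecting the images, pq = [1 9 5 7 4 8 3 2 6].

1 9 5 7 4 8 3 2 6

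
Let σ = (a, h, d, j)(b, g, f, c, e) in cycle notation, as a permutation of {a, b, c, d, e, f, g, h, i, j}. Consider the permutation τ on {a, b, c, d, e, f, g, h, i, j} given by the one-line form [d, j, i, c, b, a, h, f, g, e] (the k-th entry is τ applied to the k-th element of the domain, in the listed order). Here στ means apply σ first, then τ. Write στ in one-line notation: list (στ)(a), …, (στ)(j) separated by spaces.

f h b e j i a c g d

(στ)(x) = τ(σ(x)). Computing each image: τ(σ(a)) = τ(h) = f, τ(σ(b)) = τ(g) = h, τ(σ(c)) = τ(e) = b, τ(σ(d)) = τ(j) = e, τ(σ(e)) = τ(b) = j, τ(σ(f)) = τ(c) = i, τ(σ(g)) = τ(f) = a, τ(σ(h)) = τ(d) = c, τ(σ(i)) = τ(i) = g, τ(σ(j)) = τ(a) = d.
Hence στ = [f h b e j i a c g d].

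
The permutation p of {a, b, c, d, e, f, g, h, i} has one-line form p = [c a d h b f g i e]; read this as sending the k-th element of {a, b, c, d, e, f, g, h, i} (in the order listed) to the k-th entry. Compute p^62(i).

Tracing i → e → … returns to i after 7 steps, so i lies in a 7-cycle (a c d h i e b).
Since the cycle has length 7, p^62 acts on it the same as p^6 (62 mod 7 = 6).
Advancing 6 steps from i: i → e → b → a → c → d → h.

h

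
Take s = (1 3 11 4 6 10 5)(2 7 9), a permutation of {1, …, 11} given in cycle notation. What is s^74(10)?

11

10 lies in the 7-cycle (1 3 11 4 6 10 5).
Since the cycle has length 7, s^74 acts on it the same as s^4 (74 mod 7 = 4).
Stepping 4 places around the cycle: 10 → 5 → 1 → 3 → 11.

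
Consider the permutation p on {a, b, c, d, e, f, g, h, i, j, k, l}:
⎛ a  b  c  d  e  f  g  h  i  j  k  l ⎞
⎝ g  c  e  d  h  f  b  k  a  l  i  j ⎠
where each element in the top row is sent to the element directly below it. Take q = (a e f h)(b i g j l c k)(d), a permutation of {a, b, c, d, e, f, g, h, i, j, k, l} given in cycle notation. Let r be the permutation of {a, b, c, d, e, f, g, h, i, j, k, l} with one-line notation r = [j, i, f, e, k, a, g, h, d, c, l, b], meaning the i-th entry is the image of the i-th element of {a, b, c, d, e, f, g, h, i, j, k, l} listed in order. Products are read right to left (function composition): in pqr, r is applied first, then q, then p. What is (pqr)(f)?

(pqr)(f) = p(q(r(f))). r(f) = a, then q(a) = e, then p(e) = h, so the result is h.

h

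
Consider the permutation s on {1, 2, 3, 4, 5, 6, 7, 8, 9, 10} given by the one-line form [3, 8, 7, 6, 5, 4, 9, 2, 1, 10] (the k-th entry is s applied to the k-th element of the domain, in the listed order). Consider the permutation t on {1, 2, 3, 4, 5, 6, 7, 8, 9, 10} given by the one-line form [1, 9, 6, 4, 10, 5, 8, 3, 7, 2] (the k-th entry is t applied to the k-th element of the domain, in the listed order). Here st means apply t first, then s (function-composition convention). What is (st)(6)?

First apply t: t(6) = 5, then s(5) = 5. Thus (st)(6) = 5.

5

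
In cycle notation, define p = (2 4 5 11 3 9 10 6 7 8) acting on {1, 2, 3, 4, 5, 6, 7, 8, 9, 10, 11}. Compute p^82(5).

3

5 lies in the 10-cycle (2 4 5 11 3 9 10 6 7 8).
Powers repeat with period 10 on this cycle, and 82 mod 10 = 2, so p^82(5) = p^2(5).
Advancing 2 steps from 5: 5 → 11 → 3.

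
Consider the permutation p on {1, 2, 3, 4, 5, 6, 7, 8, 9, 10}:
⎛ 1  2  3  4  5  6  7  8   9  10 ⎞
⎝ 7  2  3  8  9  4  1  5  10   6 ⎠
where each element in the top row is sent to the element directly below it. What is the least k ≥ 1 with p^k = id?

6

Decomposing into disjoint cycles gives cycle lengths 6, 2, 1, 1.
The order is lcm(6, 2) = 6.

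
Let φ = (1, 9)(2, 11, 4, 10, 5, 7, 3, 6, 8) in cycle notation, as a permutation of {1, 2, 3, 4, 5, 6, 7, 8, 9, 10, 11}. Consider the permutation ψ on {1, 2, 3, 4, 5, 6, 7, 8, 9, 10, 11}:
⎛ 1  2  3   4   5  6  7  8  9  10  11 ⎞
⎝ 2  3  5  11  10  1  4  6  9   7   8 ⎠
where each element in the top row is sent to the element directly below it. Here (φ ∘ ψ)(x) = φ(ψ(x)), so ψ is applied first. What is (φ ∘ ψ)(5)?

5

ψ(5) = 10, then φ(10) = 5; composing gives (φ ∘ ψ)(5) = 5.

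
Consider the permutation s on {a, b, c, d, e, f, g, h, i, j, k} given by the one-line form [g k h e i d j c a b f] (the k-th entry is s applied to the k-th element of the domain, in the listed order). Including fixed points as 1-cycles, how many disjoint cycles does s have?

The cycle decomposition is (a g j b k f d e i)(c h), which has 2 cycles (counting 1-cycles).

2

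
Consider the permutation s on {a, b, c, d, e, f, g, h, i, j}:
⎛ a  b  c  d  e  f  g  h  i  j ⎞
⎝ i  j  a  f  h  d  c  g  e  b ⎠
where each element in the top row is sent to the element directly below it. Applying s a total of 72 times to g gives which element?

g

Tracing g → c → … returns to g after 6 steps, so g lies in a 6-cycle (a, i, e, h, g, c).
On a 6-cycle, s^6 is the identity, so s^72 = s^0 there (72 ≡ 0 mod 6).
So s^72(g) = g.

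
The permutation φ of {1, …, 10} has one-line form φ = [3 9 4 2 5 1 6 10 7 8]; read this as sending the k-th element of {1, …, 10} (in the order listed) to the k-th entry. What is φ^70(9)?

9

Tracing 9 → 7 → … returns to 9 after 7 steps, so 9 lies in a 7-cycle (1, 3, 4, 2, 9, 7, 6).
Powers repeat with period 7 on this cycle, and 70 mod 7 = 0, so φ^70(9) = φ^0(9).
So φ^70(9) = 9.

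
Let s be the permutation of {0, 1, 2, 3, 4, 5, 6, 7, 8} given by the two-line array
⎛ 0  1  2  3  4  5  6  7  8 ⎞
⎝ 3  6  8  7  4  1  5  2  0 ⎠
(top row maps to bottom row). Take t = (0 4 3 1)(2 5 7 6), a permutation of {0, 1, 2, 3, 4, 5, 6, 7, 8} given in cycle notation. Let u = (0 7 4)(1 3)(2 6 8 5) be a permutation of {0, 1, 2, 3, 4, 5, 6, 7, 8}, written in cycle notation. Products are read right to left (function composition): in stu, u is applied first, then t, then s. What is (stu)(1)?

6

Chase 1: u(1) = 3; t(3) = 1; s(1) = 6. Hence (stu)(1) = 6.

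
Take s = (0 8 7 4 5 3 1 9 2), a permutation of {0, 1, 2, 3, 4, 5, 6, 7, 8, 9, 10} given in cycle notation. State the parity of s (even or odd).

The cycle lengths are 9, 1, 1.
A cycle of length ℓ contributes ℓ−1 transpositions, so s is a product of 8 transpositions — even.

even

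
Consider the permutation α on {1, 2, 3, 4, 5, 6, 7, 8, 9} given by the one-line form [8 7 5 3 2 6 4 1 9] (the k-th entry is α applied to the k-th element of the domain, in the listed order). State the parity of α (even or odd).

In disjoint-cycle form the cycle lengths are 5, 2, 1, 1.
A cycle of length ℓ contributes ℓ−1 transpositions, so α is a product of 4 + 1 = 5 transpositions — odd.

odd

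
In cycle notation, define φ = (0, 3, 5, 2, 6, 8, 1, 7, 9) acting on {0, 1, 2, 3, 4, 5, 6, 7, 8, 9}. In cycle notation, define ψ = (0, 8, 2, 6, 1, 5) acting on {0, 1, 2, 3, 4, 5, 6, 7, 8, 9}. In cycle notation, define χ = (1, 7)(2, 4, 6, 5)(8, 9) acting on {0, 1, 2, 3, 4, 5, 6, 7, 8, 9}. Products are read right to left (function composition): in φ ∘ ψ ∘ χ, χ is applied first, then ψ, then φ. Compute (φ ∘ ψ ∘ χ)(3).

5

(φ ∘ ψ ∘ χ)(3) = φ(ψ(χ(3))). χ(3) = 3, then ψ(3) = 3, then φ(3) = 5, so the result is 5.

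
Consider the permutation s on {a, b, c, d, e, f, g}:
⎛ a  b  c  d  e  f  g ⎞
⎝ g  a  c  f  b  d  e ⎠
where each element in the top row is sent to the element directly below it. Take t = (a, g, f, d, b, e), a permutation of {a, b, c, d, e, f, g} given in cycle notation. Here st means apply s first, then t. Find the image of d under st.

d

(st)(d) = t(s(d)). s(d) = f, then t(f) = d. So (st)(d) = d.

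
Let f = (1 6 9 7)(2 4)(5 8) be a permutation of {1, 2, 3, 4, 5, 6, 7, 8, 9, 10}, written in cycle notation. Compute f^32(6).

6 lies in the 4-cycle (1 6 9 7).
Powers repeat with period 4 on this cycle, and 32 mod 4 = 0, so f^32(6) = f^0(6).
So f^32(6) = 6.

6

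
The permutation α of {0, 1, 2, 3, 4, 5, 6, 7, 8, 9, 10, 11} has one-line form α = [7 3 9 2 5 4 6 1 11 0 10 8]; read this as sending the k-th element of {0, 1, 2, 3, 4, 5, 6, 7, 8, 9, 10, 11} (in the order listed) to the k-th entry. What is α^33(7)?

2

Tracing 7 → 1 → … returns to 7 after 6 steps, so 7 lies in a 6-cycle (0, 7, 1, 3, 2, 9).
On a 6-cycle, α^6 is the identity, so α^33 = α^3 there (33 ≡ 3 mod 6).
Stepping 3 places around the cycle: 7 → 1 → 3 → 2.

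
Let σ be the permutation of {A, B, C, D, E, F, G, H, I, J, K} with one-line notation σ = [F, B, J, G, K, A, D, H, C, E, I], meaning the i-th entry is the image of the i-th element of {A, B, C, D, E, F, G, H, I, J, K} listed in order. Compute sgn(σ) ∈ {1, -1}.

In disjoint-cycle form the cycle lengths are 5, 2, 2, 1, 1.
A cycle is odd iff its length is even; σ has 2 even-length cycles, so sgn(σ) = (−1)^2 and σ is even.

1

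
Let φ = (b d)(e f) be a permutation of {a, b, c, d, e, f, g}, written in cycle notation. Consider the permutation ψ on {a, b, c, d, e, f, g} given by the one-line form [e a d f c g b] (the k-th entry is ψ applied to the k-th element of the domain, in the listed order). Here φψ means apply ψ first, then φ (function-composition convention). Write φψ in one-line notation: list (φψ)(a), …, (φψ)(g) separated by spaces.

(φψ)(x) = φ(ψ(x)). Computing each image: φ(ψ(a)) = φ(e) = f, φ(ψ(b)) = φ(a) = a, φ(ψ(c)) = φ(d) = b, φ(ψ(d)) = φ(f) = e, φ(ψ(e)) = φ(c) = c, φ(ψ(f)) = φ(g) = g, φ(ψ(g)) = φ(b) = d.
Hence φψ = [f a b e c g d].

f a b e c g d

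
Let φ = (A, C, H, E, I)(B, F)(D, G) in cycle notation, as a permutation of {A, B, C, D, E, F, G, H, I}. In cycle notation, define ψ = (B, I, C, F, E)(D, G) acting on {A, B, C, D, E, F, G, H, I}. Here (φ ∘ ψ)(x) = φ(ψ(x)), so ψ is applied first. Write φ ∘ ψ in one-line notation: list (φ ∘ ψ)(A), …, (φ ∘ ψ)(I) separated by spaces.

(φ ∘ ψ)(x) = φ(ψ(x)). Computing each image: φ(ψ(A)) = φ(A) = C, φ(ψ(B)) = φ(I) = A, φ(ψ(C)) = φ(F) = B, φ(ψ(D)) = φ(G) = D, φ(ψ(E)) = φ(B) = F, φ(ψ(F)) = φ(E) = I, φ(ψ(G)) = φ(D) = G, φ(ψ(H)) = φ(H) = E, φ(ψ(I)) = φ(C) = H.
Hence φ ∘ ψ = [C A B D F I G E H].

C A B D F I G E H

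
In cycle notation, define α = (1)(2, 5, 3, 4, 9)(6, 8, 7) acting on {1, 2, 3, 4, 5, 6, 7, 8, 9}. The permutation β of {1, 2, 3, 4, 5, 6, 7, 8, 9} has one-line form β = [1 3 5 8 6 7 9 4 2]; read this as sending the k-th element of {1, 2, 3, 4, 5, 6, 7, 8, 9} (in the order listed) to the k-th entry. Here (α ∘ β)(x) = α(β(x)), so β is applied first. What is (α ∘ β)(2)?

(α ∘ β)(2) = α(β(2)). β(2) = 3, then α(3) = 4. So (α ∘ β)(2) = 4.

4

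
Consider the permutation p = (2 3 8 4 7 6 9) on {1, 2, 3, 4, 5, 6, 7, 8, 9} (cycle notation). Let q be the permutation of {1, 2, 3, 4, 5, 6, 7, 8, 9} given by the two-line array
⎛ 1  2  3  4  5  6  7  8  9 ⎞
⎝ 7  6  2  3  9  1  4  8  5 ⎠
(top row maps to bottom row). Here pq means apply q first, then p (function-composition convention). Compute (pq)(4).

q(4) = 3, then p(3) = 8; composing gives (pq)(4) = 8.

8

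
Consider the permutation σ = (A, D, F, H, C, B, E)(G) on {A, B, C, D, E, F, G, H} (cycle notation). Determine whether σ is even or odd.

The cycle lengths are 7, 1.
A cycle is odd iff its length is even; σ has 0 even-length cycles, so sgn(σ) = (−1)^0 and σ is even.

even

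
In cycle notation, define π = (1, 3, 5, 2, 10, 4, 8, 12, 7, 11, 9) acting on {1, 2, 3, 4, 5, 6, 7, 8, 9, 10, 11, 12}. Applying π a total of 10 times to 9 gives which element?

9 lies in the 11-cycle (1, 3, 5, 2, 10, 4, 8, 12, 7, 11, 9).
Advancing 10 steps from 9: 9 → 1 → 3 → 5 → 2 → 10 → 4 → 8 → 12 → 7 → 11.

11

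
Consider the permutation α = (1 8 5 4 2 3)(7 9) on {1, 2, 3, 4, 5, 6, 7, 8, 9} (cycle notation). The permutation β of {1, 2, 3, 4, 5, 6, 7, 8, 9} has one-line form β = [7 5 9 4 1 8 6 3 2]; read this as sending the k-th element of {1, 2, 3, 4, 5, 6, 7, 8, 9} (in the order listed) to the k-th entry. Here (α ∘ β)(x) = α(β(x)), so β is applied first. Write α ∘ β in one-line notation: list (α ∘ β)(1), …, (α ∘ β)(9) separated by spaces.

9 4 7 2 8 5 6 1 3

(α ∘ β)(x) = α(β(x)). Computing each image: α(β(1)) = α(7) = 9, α(β(2)) = α(5) = 4, α(β(3)) = α(9) = 7, α(β(4)) = α(4) = 2, α(β(5)) = α(1) = 8, α(β(6)) = α(8) = 5, α(β(7)) = α(6) = 6, α(β(8)) = α(3) = 1, α(β(9)) = α(2) = 3.
Hence α ∘ β = [9 4 7 2 8 5 6 1 3].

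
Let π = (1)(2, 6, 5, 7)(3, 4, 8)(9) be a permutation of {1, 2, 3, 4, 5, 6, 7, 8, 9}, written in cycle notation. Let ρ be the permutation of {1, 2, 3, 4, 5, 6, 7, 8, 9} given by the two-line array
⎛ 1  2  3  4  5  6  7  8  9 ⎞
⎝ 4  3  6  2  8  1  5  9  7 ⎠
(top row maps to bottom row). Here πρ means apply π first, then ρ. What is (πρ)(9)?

7

(πρ)(9) = ρ(π(9)). π(9) = 9, then ρ(9) = 7. So (πρ)(9) = 7.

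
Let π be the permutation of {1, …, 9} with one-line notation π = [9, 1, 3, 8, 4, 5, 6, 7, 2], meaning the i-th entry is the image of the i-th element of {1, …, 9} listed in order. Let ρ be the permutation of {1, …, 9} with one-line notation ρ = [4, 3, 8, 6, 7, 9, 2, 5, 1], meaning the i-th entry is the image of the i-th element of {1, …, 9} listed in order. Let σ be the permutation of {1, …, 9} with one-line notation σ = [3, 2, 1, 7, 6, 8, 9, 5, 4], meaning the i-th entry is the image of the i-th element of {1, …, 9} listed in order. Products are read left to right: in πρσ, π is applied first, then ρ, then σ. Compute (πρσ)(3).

(πρσ)(3) = σ(ρ(π(3))). π(3) = 3, then ρ(3) = 8, then σ(8) = 5, so the result is 5.

5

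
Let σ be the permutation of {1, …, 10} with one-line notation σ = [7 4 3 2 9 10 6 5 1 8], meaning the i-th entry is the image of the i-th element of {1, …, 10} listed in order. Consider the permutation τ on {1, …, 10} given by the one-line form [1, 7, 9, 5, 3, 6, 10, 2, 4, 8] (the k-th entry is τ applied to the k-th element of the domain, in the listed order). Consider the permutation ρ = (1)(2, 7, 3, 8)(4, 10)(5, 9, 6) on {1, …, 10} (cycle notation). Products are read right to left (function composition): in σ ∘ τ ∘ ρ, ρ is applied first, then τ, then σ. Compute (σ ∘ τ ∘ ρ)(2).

8

Chase 2: ρ(2) = 7; τ(7) = 10; σ(10) = 8. Hence (σ ∘ τ ∘ ρ)(2) = 8.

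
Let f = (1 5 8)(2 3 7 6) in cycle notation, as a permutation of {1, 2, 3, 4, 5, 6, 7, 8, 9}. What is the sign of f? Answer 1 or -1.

The cycle lengths are 4, 3, 1, 1.
A cycle is odd iff its length is even; f has 1 even-length cycle, so sgn(f) = (−1)^1 and f is odd.

-1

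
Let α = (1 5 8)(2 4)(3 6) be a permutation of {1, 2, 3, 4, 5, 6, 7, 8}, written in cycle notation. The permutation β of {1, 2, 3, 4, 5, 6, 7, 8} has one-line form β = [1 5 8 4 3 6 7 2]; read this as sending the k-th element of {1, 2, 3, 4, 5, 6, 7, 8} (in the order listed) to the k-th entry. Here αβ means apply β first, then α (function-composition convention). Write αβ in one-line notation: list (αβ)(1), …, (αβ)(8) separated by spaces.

5 8 1 2 6 3 7 4

Chase each element through β then α: 1 → 1 → 5; 2 → 5 → 8; 3 → 8 → 1; 4 → 4 → 2; 5 → 3 → 6; 6 → 6 → 3; 7 → 7 → 7; 8 → 2 → 4.
Collecting the images, αβ = [5 8 1 2 6 3 7 4].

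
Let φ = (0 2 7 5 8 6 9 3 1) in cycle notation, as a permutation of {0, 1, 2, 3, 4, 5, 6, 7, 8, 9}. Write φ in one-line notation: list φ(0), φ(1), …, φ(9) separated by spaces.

2 0 7 1 4 8 9 5 6 3

Image by image: 0↦2, 1↦0, 2↦7, 3↦1, 4↦4, 5↦8, 6↦9, 7↦5, 8↦6, 9↦3.
Listing these in domain order gives 2 0 7 1 4 8 9 5 6 3.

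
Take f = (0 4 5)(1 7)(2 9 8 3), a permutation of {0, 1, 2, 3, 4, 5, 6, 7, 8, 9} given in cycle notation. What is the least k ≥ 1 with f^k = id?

12

The disjoint cycles have lengths 4, 3, 2, 1.
Since disjoint cycles commute, ord(f) = lcm(4, 3, 2) = 12.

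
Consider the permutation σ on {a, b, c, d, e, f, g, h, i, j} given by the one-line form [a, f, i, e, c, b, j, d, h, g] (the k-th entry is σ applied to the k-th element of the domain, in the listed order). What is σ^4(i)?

c

Tracing i → h → … returns to i after 5 steps, so i lies in a 5-cycle (c, i, h, d, e).
Advancing 4 steps from i: i → h → d → e → c.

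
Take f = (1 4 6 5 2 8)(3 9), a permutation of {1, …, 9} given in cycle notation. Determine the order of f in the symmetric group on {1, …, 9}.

6

The cycle type of f is (6, 2, 1).
The order is lcm(6, 2) = 6.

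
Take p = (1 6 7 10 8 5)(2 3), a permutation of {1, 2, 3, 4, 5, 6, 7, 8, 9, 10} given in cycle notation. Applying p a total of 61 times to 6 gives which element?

6 lies in the 6-cycle (1 6 7 10 8 5).
Powers repeat with period 6 on this cycle, and 61 mod 6 = 1, so p^61(6) = p^1(6).
Stepping 1 place around the cycle: 6 → 7.

7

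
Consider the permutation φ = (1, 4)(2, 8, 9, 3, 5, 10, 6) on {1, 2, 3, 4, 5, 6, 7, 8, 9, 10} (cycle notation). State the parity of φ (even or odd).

The cycle lengths are 7, 2, 1.
A cycle of length ℓ contributes ℓ−1 transpositions, so φ is a product of 6 + 1 = 7 transpositions — odd.

odd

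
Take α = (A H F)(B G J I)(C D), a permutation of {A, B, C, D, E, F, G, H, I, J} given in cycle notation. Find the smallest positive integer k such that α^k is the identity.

The cycle type of α is (4, 3, 2, 1).
The order of α is the least common multiple of its cycle lengths: lcm(4, 3, 2) = 12.

12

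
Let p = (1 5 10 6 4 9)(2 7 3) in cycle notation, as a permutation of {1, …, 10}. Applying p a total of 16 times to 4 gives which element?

10

4 lies in the 6-cycle (1 5 10 6 4 9).
Powers repeat with period 6 on this cycle, and 16 mod 6 = 4, so p^16(4) = p^4(4).
Stepping 4 places around the cycle: 4 → 9 → 1 → 5 → 10.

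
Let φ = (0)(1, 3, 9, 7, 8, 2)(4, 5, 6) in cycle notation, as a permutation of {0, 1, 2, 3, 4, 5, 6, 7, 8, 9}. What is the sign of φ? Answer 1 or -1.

The cycle lengths are 6, 3, 1.
A cycle is odd iff its length is even; φ has 1 even-length cycle, so sgn(φ) = (−1)^1 and φ is odd.

-1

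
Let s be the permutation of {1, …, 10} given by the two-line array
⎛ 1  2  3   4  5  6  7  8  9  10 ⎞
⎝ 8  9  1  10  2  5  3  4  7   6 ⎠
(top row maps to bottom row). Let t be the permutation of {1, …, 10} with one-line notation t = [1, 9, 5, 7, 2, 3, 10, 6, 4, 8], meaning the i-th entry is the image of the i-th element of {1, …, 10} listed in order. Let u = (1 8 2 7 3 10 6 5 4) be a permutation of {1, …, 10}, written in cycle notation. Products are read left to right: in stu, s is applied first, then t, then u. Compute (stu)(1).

5

(stu)(1) = u(t(s(1))). s(1) = 8, then t(8) = 6, then u(6) = 5, so the result is 5.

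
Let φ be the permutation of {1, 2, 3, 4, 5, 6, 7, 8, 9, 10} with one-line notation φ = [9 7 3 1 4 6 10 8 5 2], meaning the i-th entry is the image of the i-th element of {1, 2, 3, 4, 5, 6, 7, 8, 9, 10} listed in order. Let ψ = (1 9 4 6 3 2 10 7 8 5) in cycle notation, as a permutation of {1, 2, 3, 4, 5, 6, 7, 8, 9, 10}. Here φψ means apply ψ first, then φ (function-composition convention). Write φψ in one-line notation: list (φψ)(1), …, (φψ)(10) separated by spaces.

5 2 7 6 9 3 8 4 1 10

(φψ)(x) = φ(ψ(x)). Computing each image: φ(ψ(1)) = φ(9) = 5, φ(ψ(2)) = φ(10) = 2, φ(ψ(3)) = φ(2) = 7, φ(ψ(4)) = φ(6) = 6, φ(ψ(5)) = φ(1) = 9, φ(ψ(6)) = φ(3) = 3, φ(ψ(7)) = φ(8) = 8, φ(ψ(8)) = φ(5) = 4, φ(ψ(9)) = φ(4) = 1, φ(ψ(10)) = φ(7) = 10.
Hence φψ = [5 2 7 6 9 3 8 4 1 10].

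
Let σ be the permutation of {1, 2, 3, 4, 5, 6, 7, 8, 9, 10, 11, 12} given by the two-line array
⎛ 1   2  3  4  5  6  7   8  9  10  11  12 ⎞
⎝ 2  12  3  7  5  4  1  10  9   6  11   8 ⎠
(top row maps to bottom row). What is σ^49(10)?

Tracing 10 → 6 → … returns to 10 after 8 steps, so 10 lies in an 8-cycle (1, 2, 12, 8, 10, 6, 4, 7).
Powers repeat with period 8 on this cycle, and 49 mod 8 = 1, so σ^49(10) = σ^1(10).
Stepping 1 place around the cycle: 10 → 6.

6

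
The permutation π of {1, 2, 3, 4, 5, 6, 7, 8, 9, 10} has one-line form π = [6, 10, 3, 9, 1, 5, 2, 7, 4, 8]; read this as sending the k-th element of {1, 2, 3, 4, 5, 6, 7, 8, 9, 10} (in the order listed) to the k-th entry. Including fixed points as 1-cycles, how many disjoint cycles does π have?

The cycle decomposition is (1 6 5)(2 10 8 7)(3)(4 9), which has 4 cycles (counting 1-cycles).

4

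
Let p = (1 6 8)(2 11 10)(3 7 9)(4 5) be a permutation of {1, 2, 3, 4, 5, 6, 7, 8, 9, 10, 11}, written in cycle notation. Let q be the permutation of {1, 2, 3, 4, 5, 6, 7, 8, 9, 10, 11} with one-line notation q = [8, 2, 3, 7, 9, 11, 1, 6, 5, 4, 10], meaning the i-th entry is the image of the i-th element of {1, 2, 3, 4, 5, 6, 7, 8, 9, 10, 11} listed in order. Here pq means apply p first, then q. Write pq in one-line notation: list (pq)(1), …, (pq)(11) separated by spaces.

For each element, apply p then q: 1 → 6 → 11; 2 → 11 → 10; 3 → 7 → 1; 4 → 5 → 9; 5 → 4 → 7; 6 → 8 → 6; 7 → 9 → 5; 8 → 1 → 8; 9 → 3 → 3; 10 → 2 → 2; 11 → 10 → 4.
So pq in one-line form is 11 10 1 9 7 6 5 8 3 2 4.

11 10 1 9 7 6 5 8 3 2 4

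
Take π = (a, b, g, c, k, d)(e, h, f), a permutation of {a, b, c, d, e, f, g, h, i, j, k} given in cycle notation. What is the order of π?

6

The disjoint cycles have lengths 6, 3, 1, 1.
The order is lcm(6, 3) = 6.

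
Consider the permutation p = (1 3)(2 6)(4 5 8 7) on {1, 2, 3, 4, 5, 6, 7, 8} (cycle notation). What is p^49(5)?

8

5 lies in the 4-cycle (4 5 8 7).
On a 4-cycle, p^4 is the identity, so p^49 = p^1 there (49 ≡ 1 mod 4).
Stepping 1 place around the cycle: 5 → 8.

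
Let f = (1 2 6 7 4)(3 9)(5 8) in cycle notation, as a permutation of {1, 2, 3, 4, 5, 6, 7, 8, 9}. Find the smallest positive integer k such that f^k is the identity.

The cycle type of f is (5, 2, 2).
The order of f is the least common multiple of its cycle lengths: lcm(5, 2, 2) = 10.

10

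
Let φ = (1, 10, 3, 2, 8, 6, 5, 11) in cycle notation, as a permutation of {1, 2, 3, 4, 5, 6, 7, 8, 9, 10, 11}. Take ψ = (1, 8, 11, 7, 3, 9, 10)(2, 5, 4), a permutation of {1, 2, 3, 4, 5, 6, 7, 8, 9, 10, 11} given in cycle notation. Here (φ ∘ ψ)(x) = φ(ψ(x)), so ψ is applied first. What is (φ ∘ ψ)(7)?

ψ(7) = 3, then φ(3) = 2; composing gives (φ ∘ ψ)(7) = 2.

2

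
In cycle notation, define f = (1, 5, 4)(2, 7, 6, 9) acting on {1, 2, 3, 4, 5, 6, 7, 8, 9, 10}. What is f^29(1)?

4

1 lies in the 3-cycle (1, 5, 4).
On a 3-cycle, f^3 is the identity, so f^29 = f^2 there (29 ≡ 2 mod 3).
Advancing 2 steps from 1: 1 → 5 → 4.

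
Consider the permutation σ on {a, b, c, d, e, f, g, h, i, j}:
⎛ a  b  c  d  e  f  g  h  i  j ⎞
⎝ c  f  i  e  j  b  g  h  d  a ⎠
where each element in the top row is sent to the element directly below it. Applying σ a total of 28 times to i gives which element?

Tracing i → d → … returns to i after 6 steps, so i lies in a 6-cycle (a, c, i, d, e, j).
Powers repeat with period 6 on this cycle, and 28 mod 6 = 4, so σ^28(i) = σ^4(i).
Advancing 4 steps from i: i → d → e → j → a.

a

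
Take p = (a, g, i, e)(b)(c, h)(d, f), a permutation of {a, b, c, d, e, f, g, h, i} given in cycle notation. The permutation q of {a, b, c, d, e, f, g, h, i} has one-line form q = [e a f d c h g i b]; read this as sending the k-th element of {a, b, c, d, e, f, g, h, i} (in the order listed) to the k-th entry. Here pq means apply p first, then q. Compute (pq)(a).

g

(pq)(a) = q(p(a)). p(a) = g, then q(g) = g. So (pq)(a) = g.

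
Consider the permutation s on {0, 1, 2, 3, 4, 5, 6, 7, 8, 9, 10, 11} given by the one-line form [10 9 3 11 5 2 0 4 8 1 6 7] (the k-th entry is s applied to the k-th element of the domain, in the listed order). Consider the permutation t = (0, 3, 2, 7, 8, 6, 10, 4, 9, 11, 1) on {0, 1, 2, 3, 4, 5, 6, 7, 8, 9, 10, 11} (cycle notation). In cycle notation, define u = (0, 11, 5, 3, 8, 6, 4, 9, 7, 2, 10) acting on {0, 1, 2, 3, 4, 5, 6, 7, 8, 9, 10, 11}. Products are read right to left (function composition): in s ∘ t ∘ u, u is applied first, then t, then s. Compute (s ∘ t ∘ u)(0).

Chase 0: u(0) = 11; t(11) = 1; s(1) = 9. Hence (s ∘ t ∘ u)(0) = 9.

9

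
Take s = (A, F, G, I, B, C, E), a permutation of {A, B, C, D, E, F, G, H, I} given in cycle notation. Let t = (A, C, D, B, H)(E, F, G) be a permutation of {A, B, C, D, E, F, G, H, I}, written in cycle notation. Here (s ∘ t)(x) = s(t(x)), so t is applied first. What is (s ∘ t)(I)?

t(I) = I, then s(I) = B; composing gives (s ∘ t)(I) = B.

B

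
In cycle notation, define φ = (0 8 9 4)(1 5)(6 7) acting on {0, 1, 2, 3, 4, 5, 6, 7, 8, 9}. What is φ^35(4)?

9

4 lies in the 4-cycle (0 8 9 4).
Powers repeat with period 4 on this cycle, and 35 mod 4 = 3, so φ^35(4) = φ^3(4).
Stepping 3 places around the cycle: 4 → 0 → 8 → 9.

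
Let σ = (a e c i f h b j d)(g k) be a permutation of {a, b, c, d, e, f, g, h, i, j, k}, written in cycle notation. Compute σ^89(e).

a

e lies in the 9-cycle (a e c i f h b j d).
On a 9-cycle, σ^9 is the identity, so σ^89 = σ^8 there (89 ≡ 8 mod 9).
Advancing 8 steps from e: e → c → i → f → h → b → j → d → a.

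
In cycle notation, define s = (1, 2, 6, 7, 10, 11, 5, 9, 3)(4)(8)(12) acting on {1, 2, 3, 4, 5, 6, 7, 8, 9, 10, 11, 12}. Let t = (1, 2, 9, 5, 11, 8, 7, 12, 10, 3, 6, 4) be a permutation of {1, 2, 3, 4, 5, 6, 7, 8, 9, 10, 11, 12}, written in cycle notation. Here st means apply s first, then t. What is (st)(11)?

(st)(11) = t(s(11)). s(11) = 5, then t(5) = 11. So (st)(11) = 11.

11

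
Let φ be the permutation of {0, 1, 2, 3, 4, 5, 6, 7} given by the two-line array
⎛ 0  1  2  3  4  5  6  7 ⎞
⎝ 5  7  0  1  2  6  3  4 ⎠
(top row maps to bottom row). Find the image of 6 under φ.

3

The entry below 6 in the array is 3, so φ(6) = 3.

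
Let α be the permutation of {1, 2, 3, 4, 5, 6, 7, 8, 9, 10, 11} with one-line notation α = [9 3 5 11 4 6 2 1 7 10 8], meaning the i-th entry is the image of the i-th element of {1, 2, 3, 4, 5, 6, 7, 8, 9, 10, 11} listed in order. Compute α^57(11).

Tracing 11 → 8 → … returns to 11 after 9 steps, so 11 lies in a 9-cycle (1 9 7 2 3 5 4 11 8).
Powers repeat with period 9 on this cycle, and 57 mod 9 = 3, so α^57(11) = α^3(11).
Advancing 3 steps from 11: 11 → 8 → 1 → 9.

9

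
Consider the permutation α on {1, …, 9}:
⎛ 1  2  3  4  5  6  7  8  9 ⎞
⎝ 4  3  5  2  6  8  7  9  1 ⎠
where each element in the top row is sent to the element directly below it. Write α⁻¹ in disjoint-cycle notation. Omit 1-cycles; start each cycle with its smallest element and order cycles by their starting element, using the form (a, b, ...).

(1, 9, 8, 6, 5, 3, 2, 4)

The cycle decomposition of α is (1, 4, 2, 3, 5, 6, 8, 9).
The inverse reverses every cycle; in canonical form, α⁻¹ = (1, 9, 8, 6, 5, 3, 2, 4).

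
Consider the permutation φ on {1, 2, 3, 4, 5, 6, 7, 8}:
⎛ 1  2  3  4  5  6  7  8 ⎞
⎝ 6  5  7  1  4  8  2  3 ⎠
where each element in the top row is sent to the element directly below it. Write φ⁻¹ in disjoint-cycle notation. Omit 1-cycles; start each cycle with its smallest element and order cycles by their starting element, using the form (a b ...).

(1 4 5 2 7 3 8 6)

First write φ in disjoint cycles: (1 6 8 3 7 2 5 4).
The inverse reverses every cycle; in canonical form, φ⁻¹ = (1 4 5 2 7 3 8 6).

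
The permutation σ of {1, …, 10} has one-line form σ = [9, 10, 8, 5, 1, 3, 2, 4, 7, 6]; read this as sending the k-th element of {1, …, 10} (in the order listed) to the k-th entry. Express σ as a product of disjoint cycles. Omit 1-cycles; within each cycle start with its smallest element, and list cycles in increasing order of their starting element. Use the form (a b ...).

(1 9 7 2 10 6 3 8 4 5)

Start at 1 and follow images: 1 → 9 → 7 → 2 → 10 → 6 → 3 → 8 → 4 → 5 → 1, giving the cycle (1 9 7 2 10 6 3 8 4 5).
Continuing from each remaining unvisited element yields (1 9 7 2 10 6 3 8 4 5).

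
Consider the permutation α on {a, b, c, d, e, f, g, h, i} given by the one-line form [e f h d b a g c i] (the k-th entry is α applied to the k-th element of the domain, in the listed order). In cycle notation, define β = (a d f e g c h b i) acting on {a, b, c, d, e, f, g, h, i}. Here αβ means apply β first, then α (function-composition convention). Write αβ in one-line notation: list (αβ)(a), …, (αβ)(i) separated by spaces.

d i c a g b h f e

Chase each element through β then α: a → d → d; b → i → i; c → h → c; d → f → a; e → g → g; f → e → b; g → c → h; h → b → f; i → a → e.
So αβ in one-line form is d i c a g b h f e.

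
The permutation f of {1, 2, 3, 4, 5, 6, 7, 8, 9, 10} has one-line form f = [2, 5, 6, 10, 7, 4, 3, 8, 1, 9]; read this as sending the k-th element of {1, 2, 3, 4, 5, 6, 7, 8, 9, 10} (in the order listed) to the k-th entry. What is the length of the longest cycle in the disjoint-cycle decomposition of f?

9

Decomposing into disjoint cycles gives (1, 2, 5, 7, 3, 6, 4, 10, 9); the longest has length 9.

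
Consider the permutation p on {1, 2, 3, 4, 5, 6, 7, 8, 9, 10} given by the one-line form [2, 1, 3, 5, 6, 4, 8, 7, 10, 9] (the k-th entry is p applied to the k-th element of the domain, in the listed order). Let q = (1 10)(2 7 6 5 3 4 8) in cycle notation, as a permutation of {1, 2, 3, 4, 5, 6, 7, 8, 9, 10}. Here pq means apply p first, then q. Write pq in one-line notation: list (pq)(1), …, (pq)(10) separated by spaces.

7 10 4 3 5 8 2 6 1 9

Chase each element through p then q: 1 → 2 → 7; 2 → 1 → 10; 3 → 3 → 4; 4 → 5 → 3; 5 → 6 → 5; 6 → 4 → 8; 7 → 8 → 2; 8 → 7 → 6; 9 → 10 → 1; 10 → 9 → 9.
Collecting the images, pq = [7 10 4 3 5 8 2 6 1 9].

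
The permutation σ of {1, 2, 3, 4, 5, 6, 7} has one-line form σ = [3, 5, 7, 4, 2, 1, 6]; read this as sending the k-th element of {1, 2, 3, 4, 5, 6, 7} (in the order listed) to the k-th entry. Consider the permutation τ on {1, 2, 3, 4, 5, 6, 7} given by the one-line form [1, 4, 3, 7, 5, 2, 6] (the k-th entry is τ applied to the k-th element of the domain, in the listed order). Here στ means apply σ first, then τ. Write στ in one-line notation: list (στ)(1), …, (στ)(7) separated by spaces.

3 5 6 7 4 1 2

For each element, apply σ then τ: 1 → 3 → 3; 2 → 5 → 5; 3 → 7 → 6; 4 → 4 → 7; 5 → 2 → 4; 6 → 1 → 1; 7 → 6 → 2.
So στ in one-line form is 3 5 6 7 4 1 2.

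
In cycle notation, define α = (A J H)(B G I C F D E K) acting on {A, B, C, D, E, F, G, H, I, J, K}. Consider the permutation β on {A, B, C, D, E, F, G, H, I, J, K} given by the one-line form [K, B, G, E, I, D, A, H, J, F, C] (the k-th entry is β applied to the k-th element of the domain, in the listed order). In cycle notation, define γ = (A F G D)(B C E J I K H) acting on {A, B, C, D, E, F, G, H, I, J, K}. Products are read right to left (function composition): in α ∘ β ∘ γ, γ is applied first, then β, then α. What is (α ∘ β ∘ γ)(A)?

Chase A: γ(A) = F; β(F) = D; α(D) = E. Hence (α ∘ β ∘ γ)(A) = E.

E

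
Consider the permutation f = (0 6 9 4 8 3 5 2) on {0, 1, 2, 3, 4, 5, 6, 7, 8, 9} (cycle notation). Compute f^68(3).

3 lies in the 8-cycle (0 6 9 4 8 3 5 2).
On an 8-cycle, f^8 is the identity, so f^68 = f^4 there (68 ≡ 4 mod 8).
Advancing 4 steps from 3: 3 → 5 → 2 → 0 → 6.

6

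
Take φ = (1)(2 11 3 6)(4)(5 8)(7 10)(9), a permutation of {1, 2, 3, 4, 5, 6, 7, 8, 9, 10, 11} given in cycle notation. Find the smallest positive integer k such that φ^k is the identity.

4

The disjoint cycles have lengths 4, 2, 2, 1, 1, 1.
The order is lcm(4, 2, 2) = 4.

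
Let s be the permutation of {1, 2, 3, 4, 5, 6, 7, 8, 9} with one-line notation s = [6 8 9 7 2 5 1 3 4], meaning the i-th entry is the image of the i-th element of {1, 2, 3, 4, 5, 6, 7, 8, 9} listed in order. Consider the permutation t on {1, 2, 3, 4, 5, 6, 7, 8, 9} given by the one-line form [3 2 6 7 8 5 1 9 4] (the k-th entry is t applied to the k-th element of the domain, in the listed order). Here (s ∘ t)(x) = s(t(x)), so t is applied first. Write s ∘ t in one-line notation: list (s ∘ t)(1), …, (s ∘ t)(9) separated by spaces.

9 8 5 1 3 2 6 4 7

(s ∘ t)(x) = s(t(x)). Computing each image: s(t(1)) = s(3) = 9, s(t(2)) = s(2) = 8, s(t(3)) = s(6) = 5, s(t(4)) = s(7) = 1, s(t(5)) = s(8) = 3, s(t(6)) = s(5) = 2, s(t(7)) = s(1) = 6, s(t(8)) = s(9) = 4, s(t(9)) = s(4) = 7.
Hence s ∘ t = [9 8 5 1 3 2 6 4 7].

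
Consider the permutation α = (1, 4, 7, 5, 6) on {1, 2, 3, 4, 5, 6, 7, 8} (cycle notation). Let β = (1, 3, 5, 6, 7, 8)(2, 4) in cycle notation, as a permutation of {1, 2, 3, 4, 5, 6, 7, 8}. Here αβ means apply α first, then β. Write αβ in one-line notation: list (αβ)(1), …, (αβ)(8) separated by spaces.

(αβ)(x) = β(α(x)). Computing each image: β(α(1)) = β(4) = 2, β(α(2)) = β(2) = 4, β(α(3)) = β(3) = 5, β(α(4)) = β(7) = 8, β(α(5)) = β(6) = 7, β(α(6)) = β(1) = 3, β(α(7)) = β(5) = 6, β(α(8)) = β(8) = 1.
Hence αβ = [2 4 5 8 7 3 6 1].

2 4 5 8 7 3 6 1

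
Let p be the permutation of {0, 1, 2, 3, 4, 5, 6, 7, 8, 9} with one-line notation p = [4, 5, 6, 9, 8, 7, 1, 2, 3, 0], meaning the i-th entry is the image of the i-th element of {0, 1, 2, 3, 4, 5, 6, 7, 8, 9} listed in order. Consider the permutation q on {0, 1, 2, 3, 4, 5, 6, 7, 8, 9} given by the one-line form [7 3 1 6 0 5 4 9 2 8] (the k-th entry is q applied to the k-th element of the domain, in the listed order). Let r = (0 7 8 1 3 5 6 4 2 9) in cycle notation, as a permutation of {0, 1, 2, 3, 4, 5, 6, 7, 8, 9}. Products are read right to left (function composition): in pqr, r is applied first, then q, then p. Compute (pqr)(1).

(pqr)(1) = p(q(r(1))). r(1) = 3, then q(3) = 6, then p(6) = 1, so the result is 1.

1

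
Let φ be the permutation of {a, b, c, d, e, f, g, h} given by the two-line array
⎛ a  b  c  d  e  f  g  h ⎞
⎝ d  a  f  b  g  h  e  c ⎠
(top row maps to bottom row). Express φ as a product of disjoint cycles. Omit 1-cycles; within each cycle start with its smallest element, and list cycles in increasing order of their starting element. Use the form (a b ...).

From a: a → d → b → a, closing the cycle (a d b).
Repeating from the next unused element and collecting all non-trivial cycles gives (a d b)(c f h)(e g).

(a d b)(c f h)(e g)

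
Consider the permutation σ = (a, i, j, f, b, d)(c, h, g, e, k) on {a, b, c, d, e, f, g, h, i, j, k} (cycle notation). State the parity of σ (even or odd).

odd

The cycle lengths are 6, 5.
A cycle of length ℓ contributes ℓ−1 transpositions, so σ is a product of 5 + 4 = 9 transpositions — odd.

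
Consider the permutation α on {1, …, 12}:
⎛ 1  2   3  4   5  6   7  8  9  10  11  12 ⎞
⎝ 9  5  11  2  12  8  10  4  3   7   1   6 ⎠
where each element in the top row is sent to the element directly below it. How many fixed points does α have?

No element satisfies α(x) = x, so there are 0 fixed points.

0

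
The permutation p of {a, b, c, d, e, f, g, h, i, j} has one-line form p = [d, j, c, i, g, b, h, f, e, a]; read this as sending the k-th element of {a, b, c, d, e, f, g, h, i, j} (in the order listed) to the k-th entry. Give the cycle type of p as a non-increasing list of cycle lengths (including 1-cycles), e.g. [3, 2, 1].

[9, 1]

The disjoint cycles are (a, d, i, e, g, h, f, b, j)(c), with lengths 9, 1 in non-increasing order.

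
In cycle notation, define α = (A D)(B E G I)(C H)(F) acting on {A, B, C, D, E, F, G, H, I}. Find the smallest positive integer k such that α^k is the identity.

4

The disjoint cycles have lengths 4, 2, 2, 1.
Since disjoint cycles commute, ord(α) = lcm(4, 2, 2) = 4.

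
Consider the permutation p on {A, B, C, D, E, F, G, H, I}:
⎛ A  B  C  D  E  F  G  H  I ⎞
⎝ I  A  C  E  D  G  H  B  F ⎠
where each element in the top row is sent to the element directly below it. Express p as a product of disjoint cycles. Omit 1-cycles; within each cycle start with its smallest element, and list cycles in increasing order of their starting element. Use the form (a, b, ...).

Start at A and follow images: A → I → F → G → H → B → A, giving the cycle (A, I, F, G, H, B).
Repeating from the next unused element and collecting all non-trivial cycles gives (A, I, F, G, H, B)(D, E).

(A, I, F, G, H, B)(D, E)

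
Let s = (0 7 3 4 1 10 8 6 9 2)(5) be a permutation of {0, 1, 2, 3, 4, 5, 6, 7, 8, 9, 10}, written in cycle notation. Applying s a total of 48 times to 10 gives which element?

4

10 lies in the 10-cycle (0 7 3 4 1 10 8 6 9 2).
On a 10-cycle, s^10 is the identity, so s^48 = s^8 there (48 ≡ 8 mod 10).
Advancing 8 steps from 10: 10 → 8 → 6 → 9 → 2 → 0 → 7 → 3 → 4.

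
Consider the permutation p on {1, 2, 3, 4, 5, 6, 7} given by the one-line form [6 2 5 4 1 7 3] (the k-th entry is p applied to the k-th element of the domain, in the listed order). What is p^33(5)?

7

Tracing 5 → 1 → … returns to 5 after 5 steps, so 5 lies in a 5-cycle (1, 6, 7, 3, 5).
Powers repeat with period 5 on this cycle, and 33 mod 5 = 3, so p^33(5) = p^3(5).
Stepping 3 places around the cycle: 5 → 1 → 6 → 7.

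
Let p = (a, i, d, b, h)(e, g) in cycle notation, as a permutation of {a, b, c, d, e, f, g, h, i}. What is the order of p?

The cycle type of p is (5, 2, 1, 1).
The order of p is the least common multiple of its cycle lengths: lcm(5, 2) = 10.

10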